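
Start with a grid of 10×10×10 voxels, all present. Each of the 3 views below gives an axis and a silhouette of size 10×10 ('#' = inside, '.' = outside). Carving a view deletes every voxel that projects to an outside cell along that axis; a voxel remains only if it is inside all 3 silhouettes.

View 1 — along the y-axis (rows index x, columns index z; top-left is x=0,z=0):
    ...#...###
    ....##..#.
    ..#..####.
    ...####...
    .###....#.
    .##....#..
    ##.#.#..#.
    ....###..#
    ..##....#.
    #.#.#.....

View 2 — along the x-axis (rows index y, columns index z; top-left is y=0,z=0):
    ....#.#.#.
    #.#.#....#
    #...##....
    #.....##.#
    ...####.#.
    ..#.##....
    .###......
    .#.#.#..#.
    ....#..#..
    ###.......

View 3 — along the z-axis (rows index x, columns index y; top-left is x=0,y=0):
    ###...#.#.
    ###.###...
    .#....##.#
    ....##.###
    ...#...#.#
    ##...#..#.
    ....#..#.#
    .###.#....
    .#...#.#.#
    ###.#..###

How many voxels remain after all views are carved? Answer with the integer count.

before carving: 1000 voxels (10×10×10)
after view 1 [y-axis, 38 of 100 cells solid] → remaining = 380
after view 2 [x-axis, 34 of 100 cells solid] → remaining = 133
after view 3 [z-axis, 45 of 100 cells solid] → remaining = 68

68 voxels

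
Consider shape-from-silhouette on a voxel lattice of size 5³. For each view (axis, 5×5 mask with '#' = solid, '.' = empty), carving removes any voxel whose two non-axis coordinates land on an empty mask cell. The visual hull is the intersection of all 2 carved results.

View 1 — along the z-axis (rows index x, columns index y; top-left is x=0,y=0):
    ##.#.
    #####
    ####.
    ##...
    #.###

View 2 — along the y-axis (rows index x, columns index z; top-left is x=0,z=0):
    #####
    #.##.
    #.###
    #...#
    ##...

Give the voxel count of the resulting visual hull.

initial block: 5^3 = 125
step 1: project along z, AND mask (18/25) → |grid| = 90
step 2: project along y, AND mask (16/25) → |grid| = 58

remaining voxels: 58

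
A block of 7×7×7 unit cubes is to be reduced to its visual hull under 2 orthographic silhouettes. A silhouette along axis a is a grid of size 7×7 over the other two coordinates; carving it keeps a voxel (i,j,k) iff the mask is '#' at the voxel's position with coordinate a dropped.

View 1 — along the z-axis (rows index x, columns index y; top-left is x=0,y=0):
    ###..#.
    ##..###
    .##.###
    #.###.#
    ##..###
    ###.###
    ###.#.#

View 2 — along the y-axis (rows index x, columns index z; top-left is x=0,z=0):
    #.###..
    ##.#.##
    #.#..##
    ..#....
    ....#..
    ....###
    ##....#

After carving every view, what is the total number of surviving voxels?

before carving: 343 voxels (7×7×7)
step 1: project along z, AND mask (35/49) → |grid| = 245
step 2: project along y, AND mask (21/49) → |grid| = 104

104 voxels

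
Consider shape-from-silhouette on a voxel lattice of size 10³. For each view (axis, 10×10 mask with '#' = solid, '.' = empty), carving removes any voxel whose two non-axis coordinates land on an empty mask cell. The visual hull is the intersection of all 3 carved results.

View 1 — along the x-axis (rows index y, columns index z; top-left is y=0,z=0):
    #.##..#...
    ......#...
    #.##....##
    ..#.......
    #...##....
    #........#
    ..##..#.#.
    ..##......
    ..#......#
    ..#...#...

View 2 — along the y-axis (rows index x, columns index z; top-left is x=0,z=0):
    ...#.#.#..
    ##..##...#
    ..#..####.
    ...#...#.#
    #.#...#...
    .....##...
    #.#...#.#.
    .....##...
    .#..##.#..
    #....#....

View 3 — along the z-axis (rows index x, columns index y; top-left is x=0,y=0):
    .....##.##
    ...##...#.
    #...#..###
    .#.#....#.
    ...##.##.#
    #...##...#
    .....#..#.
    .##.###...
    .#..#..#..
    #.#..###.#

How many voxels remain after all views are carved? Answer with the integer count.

|visual hull| = 33

before carving: 1000 voxels (10×10×10)
step 1: project along x, AND mask (26/100) → |grid| = 260
step 2: project along y, AND mask (33/100) → |grid| = 84
step 3: project along z, AND mask (40/100) → |grid| = 33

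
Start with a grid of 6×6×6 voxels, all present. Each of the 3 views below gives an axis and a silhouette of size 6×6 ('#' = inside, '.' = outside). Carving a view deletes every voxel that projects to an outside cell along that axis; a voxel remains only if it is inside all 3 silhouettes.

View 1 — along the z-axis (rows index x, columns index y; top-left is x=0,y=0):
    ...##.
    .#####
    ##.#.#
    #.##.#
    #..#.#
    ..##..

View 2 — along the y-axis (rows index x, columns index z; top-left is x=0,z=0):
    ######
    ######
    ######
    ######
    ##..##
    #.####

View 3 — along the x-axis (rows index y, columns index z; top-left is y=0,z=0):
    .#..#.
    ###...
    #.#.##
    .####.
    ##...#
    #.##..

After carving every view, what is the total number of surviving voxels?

before carving: 216 voxels (6×6×6)
carve view 1 (along z, XY-mask fill 20/36): 120 voxels remain
carve view 2 (along y, XZ-mask fill 33/36): 112 voxels remain
carve view 3 (along x, YZ-mask fill 19/36): 61 voxels remain

|visual hull| = 61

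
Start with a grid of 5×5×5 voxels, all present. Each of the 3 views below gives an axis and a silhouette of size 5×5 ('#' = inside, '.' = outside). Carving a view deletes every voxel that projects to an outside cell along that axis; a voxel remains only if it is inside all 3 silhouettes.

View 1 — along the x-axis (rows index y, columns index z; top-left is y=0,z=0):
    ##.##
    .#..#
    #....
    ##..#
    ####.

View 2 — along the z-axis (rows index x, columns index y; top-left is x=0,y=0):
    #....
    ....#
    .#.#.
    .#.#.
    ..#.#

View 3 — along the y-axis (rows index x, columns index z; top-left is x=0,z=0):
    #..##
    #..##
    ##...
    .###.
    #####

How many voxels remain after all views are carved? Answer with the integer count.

start: 5×5×5 = 125 voxels
step 1: project along x, AND mask (14/25) → |grid| = 70
step 2: project along z, AND mask (8/25) → |grid| = 23
step 3: project along y, AND mask (16/25) → |grid| = 15

voxel count = 15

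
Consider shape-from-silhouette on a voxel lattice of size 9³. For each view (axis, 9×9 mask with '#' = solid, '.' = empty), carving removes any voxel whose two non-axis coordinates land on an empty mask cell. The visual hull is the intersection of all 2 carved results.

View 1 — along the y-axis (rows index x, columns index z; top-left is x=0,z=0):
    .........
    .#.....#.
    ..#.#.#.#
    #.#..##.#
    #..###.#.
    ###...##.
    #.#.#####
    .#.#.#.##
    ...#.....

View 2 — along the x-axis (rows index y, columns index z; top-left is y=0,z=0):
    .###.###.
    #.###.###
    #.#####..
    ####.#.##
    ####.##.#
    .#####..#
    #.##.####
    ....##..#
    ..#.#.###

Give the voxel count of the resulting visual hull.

initial block: 9^3 = 729
V1 y: intersect with XZ mask (34 set) -- 306 left
V2 x: intersect with YZ mask (54 set) -- 205 left

|visual hull| = 205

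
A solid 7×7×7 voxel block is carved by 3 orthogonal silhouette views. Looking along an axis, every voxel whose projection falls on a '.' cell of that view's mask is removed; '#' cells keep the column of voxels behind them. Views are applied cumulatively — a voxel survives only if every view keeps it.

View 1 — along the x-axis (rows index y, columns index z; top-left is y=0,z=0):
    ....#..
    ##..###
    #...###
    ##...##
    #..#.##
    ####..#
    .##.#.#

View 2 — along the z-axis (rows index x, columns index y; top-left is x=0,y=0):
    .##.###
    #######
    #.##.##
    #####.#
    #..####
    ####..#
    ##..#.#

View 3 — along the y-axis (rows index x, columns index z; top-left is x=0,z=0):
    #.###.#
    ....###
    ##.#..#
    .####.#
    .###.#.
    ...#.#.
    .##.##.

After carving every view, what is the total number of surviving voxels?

full grid |V| = 343
V1 x: intersect with YZ mask (27 set) -- 189 left
V2 z: intersect with XY mask (37 set) -- 139 left
V3 y: intersect with XZ mask (27 set) -- 75 left

voxel count = 75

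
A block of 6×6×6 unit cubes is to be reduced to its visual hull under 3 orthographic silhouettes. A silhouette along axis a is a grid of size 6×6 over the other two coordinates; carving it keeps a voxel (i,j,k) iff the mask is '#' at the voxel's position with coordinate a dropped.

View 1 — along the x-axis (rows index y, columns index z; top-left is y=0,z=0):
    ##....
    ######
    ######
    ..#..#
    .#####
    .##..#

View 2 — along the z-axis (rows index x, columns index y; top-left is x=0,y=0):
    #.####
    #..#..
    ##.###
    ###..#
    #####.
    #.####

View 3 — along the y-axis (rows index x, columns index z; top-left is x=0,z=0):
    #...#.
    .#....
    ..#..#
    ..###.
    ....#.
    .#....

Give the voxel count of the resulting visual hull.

remaining voxels: 27

start: 6×6×6 = 216 voxels
V1 x: intersect with YZ mask (24 set) -- 144 left
V2 z: intersect with XY mask (26 set) -- 96 left
V3 y: intersect with XZ mask (10 set) -- 27 left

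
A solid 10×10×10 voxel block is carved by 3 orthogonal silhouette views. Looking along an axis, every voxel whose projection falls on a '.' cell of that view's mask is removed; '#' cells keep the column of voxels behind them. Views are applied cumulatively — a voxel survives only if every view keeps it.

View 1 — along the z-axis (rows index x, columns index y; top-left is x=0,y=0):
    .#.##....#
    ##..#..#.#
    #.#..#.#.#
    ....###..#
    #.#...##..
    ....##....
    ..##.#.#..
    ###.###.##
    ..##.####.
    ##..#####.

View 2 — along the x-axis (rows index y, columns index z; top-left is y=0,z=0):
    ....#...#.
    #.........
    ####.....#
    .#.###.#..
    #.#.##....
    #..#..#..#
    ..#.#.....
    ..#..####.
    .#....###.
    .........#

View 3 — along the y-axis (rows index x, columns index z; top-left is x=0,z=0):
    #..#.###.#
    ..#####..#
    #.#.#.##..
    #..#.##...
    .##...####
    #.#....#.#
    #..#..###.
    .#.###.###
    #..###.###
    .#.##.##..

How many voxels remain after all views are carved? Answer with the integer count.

voxel count = 91

before carving: 1000 voxels (10×10×10)
[1] z-view keeps 49 columns → grid now 490
[2] x-view keeps 33 columns → grid now 163
[3] y-view keeps 55 columns → grid now 91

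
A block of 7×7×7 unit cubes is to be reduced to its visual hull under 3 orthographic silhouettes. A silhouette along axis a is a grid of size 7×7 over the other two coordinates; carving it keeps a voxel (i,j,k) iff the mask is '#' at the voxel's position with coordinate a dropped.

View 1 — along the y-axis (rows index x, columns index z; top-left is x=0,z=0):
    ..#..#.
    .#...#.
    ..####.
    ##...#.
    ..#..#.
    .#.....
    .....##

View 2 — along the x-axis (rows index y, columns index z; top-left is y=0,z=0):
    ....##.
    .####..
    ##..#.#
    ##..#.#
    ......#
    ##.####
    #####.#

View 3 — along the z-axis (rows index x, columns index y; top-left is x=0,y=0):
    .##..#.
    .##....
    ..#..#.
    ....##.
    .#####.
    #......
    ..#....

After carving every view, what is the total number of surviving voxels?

before carving: 343 voxels (7×7×7)
carve view 1 (along y, XZ-mask fill 16/49): 112 voxels remain
carve view 2 (along x, YZ-mask fill 27/49): 51 voxels remain
carve view 3 (along z, XY-mask fill 16/49): 14 voxels remain

14 voxels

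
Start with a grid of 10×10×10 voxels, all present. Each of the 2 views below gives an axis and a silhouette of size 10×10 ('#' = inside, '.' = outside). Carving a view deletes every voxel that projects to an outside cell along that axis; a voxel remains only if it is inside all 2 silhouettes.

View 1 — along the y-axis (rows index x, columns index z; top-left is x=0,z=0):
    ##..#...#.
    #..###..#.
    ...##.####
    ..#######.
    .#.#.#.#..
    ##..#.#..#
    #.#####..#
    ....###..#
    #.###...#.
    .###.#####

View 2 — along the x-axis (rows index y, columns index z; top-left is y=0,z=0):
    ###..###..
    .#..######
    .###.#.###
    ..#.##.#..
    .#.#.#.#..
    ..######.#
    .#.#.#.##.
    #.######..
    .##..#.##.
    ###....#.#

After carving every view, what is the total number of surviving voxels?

start: 10×10×10 = 1000 voxels
  1. axis=1 (XZ plane), |mask|=55  ⇒  voxels=550
  2. axis=0 (YZ plane), |mask|=57  ⇒  voxels=300

voxel count = 300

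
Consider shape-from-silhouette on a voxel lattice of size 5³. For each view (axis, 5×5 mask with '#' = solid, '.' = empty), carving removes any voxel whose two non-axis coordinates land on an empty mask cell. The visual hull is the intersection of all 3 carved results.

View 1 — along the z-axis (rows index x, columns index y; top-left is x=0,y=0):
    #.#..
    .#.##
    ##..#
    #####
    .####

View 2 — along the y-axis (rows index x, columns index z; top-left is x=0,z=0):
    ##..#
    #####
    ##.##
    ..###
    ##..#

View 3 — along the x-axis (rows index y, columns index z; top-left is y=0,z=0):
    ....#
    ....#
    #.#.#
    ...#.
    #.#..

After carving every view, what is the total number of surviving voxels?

start: 5×5×5 = 125 voxels
step 1: project along z, AND mask (17/25) → |grid| = 85
step 2: project along y, AND mask (18/25) → |grid| = 60
step 3: project along x, AND mask (8/25) → |grid| = 20

|visual hull| = 20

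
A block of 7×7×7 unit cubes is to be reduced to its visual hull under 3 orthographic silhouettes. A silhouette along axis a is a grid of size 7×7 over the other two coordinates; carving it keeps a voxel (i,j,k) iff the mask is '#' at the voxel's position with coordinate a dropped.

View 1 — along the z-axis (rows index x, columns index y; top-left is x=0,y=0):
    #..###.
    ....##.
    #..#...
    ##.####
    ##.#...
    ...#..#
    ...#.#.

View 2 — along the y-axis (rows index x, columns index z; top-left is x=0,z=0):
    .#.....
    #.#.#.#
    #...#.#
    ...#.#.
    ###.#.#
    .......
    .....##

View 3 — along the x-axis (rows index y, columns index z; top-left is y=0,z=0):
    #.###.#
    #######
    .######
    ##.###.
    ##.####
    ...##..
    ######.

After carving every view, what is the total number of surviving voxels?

34 voxels

start: 7×7×7 = 343 voxels
step 1: project along z, AND mask (21/49) → |grid| = 147
step 2: project along y, AND mask (17/49) → |grid| = 49
step 3: project along x, AND mask (37/49) → |grid| = 34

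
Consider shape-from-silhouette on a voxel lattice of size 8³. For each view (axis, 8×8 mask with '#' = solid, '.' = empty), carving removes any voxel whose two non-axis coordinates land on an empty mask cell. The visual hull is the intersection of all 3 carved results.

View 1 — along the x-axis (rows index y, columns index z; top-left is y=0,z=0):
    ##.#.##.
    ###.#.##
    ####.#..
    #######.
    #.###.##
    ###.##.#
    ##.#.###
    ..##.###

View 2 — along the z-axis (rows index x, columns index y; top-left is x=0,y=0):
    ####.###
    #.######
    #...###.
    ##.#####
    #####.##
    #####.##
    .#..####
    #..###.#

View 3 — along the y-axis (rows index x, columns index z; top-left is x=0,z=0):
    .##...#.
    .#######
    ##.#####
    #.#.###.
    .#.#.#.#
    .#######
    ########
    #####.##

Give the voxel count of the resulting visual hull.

|visual hull| = 205

before carving: 512 voxels (8×8×8)
after view 1 [x-axis, 46 of 64 cells solid] → remaining = 368
after view 2 [z-axis, 49 of 64 cells solid] → remaining = 282
after view 3 [y-axis, 48 of 64 cells solid] → remaining = 205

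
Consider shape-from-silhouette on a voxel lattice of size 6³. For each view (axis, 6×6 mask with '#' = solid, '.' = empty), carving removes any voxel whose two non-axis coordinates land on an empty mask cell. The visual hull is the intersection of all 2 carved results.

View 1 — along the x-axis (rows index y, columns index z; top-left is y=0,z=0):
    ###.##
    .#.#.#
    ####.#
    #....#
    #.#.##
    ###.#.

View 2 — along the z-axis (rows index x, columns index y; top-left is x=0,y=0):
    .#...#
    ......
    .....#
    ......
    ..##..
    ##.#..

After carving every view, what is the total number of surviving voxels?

voxel count = 28

initial block: 6^3 = 216
after view 1 [x-axis, 23 of 36 cells solid] → remaining = 138
after view 2 [z-axis, 8 of 36 cells solid] → remaining = 28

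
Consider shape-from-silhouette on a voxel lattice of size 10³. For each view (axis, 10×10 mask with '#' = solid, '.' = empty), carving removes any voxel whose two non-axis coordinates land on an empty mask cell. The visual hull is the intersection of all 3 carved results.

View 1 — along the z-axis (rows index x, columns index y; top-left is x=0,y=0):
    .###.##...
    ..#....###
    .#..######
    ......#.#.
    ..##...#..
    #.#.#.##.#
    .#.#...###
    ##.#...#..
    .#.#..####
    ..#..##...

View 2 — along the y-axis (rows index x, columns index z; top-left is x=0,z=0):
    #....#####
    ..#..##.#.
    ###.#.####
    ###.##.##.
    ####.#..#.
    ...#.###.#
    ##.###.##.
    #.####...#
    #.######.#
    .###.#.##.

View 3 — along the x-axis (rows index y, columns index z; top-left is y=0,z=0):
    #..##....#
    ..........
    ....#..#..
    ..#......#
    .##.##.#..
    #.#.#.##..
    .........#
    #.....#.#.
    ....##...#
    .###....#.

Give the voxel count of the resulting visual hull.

69 voxels

full grid |V| = 1000
after view 1 [z-axis, 45 of 100 cells solid] → remaining = 450
after view 2 [y-axis, 63 of 100 cells solid] → remaining = 289
after view 3 [x-axis, 29 of 100 cells solid] → remaining = 69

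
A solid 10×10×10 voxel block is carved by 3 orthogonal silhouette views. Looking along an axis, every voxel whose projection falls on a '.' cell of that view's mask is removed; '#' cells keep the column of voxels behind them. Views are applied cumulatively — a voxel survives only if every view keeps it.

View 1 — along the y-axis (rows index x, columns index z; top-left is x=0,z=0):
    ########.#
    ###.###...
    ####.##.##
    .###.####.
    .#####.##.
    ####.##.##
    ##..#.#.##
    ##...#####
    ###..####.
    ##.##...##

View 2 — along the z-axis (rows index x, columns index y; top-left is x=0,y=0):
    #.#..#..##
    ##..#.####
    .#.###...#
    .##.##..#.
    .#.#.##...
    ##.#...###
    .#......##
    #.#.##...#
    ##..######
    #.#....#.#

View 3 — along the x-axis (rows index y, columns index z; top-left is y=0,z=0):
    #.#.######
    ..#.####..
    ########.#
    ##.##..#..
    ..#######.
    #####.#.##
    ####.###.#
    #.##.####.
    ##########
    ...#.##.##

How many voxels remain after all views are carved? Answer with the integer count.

before carving: 1000 voxels (10×10×10)
[1] y-view keeps 71 columns → grid now 710
[2] z-view keeps 52 columns → grid now 371
[3] x-view keeps 72 columns → grid now 259

voxel count = 259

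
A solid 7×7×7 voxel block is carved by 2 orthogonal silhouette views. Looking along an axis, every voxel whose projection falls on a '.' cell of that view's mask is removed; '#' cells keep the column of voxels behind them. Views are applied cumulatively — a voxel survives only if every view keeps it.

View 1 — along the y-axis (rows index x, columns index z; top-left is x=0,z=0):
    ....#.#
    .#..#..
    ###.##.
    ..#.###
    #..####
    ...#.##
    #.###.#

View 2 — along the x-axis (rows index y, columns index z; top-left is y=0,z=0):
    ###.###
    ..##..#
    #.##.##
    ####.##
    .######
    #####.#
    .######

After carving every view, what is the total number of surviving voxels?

initial block: 7^3 = 343
step 1: project along y, AND mask (26/49) → |grid| = 182
step 2: project along x, AND mask (38/49) → |grid| = 140

remaining voxels: 140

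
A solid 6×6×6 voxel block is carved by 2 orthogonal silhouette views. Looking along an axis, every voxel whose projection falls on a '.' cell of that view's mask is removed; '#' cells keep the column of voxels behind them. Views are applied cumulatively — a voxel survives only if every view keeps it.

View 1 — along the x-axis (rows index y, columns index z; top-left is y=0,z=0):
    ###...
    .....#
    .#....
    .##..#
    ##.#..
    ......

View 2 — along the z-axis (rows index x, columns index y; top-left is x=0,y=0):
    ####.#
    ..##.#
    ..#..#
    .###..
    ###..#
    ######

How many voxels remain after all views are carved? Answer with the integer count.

before carving: 216 voxels (6×6×6)
step 1: project along x, AND mask (11/36) → |grid| = 66
step 2: project along z, AND mask (23/36) → |grid| = 34

34 voxels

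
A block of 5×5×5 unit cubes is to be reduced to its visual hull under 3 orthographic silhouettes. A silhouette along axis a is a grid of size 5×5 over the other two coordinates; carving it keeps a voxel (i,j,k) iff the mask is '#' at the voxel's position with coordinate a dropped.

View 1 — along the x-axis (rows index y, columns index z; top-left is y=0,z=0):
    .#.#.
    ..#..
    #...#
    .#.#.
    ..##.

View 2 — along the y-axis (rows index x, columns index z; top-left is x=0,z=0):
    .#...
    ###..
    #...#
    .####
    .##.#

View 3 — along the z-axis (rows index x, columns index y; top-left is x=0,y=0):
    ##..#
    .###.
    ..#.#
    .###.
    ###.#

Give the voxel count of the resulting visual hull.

|visual hull| = 14

initial block: 5^3 = 125
carve view 1 (along x, YZ-mask fill 9/25): 45 voxels remain
carve view 2 (along y, XZ-mask fill 13/25): 22 voxels remain
carve view 3 (along z, XY-mask fill 15/25): 14 voxels remain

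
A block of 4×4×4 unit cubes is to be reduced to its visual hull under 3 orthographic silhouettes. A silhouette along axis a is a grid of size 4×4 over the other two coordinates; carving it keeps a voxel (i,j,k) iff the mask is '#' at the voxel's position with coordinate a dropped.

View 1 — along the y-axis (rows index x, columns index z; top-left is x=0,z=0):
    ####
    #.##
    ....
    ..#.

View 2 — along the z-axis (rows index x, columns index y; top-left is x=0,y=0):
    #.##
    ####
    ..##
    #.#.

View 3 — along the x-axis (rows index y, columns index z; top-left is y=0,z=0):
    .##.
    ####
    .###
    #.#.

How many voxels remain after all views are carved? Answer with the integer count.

initial block: 4^3 = 64
step 1: project along y, AND mask (8/16) → |grid| = 32
step 2: project along z, AND mask (11/16) → |grid| = 26
step 3: project along x, AND mask (11/16) → |grid| = 17

17 voxels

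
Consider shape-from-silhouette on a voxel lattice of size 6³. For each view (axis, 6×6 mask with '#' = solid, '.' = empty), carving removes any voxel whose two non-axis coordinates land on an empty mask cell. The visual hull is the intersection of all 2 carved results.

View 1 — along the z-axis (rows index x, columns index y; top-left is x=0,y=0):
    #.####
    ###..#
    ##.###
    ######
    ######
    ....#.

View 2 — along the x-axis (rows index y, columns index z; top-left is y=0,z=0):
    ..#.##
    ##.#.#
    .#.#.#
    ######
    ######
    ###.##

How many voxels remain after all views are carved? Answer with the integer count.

remaining voxels: 122

full grid |V| = 216
after view 1 [z-axis, 27 of 36 cells solid] → remaining = 162
after view 2 [x-axis, 27 of 36 cells solid] → remaining = 122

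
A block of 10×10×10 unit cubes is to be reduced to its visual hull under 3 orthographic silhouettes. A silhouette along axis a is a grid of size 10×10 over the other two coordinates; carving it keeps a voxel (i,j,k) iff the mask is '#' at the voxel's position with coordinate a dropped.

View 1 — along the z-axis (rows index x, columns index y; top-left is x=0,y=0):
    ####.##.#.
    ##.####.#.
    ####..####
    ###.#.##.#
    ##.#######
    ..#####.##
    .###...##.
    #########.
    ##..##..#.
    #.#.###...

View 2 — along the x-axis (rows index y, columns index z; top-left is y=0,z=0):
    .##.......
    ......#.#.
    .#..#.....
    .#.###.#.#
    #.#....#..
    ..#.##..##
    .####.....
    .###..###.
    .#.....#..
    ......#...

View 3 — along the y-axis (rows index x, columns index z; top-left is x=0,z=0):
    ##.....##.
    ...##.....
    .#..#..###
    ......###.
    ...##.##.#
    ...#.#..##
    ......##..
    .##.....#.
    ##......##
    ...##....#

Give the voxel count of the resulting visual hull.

before carving: 1000 voxels (10×10×10)
  1. axis=2 (XY plane), |mask|=69  ⇒  voxels=690
  2. axis=0 (YZ plane), |mask|=33  ⇒  voxels=226
  3. axis=1 (XZ plane), |mask|=35  ⇒  voxels=88

voxel count = 88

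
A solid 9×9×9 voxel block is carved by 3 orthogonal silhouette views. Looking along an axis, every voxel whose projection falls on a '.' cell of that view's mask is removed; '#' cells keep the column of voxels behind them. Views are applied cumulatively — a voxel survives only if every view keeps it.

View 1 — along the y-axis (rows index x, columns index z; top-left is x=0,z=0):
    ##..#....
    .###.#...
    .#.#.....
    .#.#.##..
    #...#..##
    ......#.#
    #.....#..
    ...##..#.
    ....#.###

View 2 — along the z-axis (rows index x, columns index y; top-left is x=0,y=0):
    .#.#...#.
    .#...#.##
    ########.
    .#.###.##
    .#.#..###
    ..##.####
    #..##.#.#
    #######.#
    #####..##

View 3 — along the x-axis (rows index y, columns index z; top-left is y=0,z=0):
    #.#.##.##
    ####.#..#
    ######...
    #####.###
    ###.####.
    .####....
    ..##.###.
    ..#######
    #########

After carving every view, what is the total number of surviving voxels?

start: 9×9×9 = 729 voxels
step 1: project along y, AND mask (28/81) → |grid| = 252
step 2: project along z, AND mask (52/81) → |grid| = 159
step 3: project along x, AND mask (58/81) → |grid| = 115

remaining voxels: 115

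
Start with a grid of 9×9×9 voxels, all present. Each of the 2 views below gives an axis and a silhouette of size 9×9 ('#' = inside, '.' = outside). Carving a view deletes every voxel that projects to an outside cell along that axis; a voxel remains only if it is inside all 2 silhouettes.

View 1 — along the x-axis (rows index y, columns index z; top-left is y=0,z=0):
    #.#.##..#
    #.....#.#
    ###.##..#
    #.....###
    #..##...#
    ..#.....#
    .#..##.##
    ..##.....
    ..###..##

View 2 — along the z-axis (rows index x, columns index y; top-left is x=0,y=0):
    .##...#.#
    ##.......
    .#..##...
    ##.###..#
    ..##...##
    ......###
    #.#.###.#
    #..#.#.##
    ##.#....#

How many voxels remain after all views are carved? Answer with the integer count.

voxel count = 150

initial block: 9^3 = 729
step 1: project along x, AND mask (36/81) → |grid| = 324
step 2: project along z, AND mask (37/81) → |grid| = 150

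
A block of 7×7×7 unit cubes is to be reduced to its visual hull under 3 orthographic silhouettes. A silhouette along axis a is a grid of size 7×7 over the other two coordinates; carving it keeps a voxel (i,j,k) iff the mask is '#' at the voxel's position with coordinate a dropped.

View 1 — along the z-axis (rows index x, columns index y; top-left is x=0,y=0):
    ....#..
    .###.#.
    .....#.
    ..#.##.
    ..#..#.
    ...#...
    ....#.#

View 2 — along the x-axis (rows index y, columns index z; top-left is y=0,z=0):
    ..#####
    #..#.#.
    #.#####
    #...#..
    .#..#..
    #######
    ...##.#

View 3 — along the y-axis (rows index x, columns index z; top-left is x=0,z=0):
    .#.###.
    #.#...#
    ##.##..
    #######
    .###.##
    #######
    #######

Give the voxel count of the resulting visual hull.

remaining voxels: 45

initial block: 7^3 = 343
V1 z: intersect with XY mask (14 set) -- 98 left
V2 x: intersect with YZ mask (28 set) -- 62 left
V3 y: intersect with XZ mask (37 set) -- 45 left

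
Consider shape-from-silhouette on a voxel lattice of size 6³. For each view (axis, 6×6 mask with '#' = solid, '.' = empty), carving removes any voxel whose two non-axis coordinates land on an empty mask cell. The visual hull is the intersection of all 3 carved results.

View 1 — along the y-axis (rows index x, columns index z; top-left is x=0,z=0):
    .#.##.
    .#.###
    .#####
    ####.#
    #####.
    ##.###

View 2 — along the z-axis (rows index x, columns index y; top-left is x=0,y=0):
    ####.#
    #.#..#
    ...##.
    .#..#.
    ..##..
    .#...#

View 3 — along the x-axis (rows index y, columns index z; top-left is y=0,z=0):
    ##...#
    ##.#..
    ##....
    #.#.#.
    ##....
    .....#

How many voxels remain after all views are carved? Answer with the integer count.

start: 6×6×6 = 216 voxels
V1 y: intersect with XZ mask (27 set) -- 162 left
V2 z: intersect with XY mask (16 set) -- 67 left
V3 x: intersect with YZ mask (14 set) -- 26 left

|visual hull| = 26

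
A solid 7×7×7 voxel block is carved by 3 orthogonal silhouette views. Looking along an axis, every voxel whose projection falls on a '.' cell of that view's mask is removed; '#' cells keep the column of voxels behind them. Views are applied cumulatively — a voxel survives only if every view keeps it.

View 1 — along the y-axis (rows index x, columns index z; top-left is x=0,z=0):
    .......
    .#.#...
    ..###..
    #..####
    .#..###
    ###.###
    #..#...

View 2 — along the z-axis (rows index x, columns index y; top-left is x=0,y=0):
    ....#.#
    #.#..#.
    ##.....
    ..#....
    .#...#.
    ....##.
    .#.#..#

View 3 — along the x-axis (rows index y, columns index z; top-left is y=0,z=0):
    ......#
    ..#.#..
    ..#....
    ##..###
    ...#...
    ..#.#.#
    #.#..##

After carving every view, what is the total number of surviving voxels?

start: 7×7×7 = 343 voxels
after view 1 [y-axis, 22 of 49 cells solid] → remaining = 154
after view 2 [z-axis, 15 of 49 cells solid] → remaining = 43
after view 3 [x-axis, 17 of 49 cells solid] → remaining = 10

voxel count = 10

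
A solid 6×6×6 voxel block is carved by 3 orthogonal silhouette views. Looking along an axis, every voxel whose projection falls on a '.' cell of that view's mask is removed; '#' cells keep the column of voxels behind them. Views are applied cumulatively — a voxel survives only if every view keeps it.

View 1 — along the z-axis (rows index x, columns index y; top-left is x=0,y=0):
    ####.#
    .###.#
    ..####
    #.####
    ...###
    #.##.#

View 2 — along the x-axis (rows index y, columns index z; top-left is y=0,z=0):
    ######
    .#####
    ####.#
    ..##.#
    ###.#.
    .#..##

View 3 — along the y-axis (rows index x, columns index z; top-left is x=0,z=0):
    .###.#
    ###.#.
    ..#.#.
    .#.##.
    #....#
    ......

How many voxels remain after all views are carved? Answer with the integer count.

remaining voxels: 44

start: 6×6×6 = 216 voxels
step 1: project along z, AND mask (25/36) → |grid| = 150
step 2: project along x, AND mask (26/36) → |grid| = 101
step 3: project along y, AND mask (15/36) → |grid| = 44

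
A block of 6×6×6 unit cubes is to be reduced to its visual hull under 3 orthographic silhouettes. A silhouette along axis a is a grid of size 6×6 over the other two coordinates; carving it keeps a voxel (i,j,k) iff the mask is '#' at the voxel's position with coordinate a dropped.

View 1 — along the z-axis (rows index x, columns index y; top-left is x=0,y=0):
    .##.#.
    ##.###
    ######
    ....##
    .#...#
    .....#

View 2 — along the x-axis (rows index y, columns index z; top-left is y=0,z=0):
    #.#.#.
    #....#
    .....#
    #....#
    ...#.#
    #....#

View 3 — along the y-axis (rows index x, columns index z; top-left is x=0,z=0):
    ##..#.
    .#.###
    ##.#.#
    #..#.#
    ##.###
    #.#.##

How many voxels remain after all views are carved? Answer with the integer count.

initial block: 6^3 = 216
[1] z-view keeps 19 columns → grid now 114
[2] x-view keeps 12 columns → grid now 38
[3] y-view keeps 23 columns → grid now 27

|visual hull| = 27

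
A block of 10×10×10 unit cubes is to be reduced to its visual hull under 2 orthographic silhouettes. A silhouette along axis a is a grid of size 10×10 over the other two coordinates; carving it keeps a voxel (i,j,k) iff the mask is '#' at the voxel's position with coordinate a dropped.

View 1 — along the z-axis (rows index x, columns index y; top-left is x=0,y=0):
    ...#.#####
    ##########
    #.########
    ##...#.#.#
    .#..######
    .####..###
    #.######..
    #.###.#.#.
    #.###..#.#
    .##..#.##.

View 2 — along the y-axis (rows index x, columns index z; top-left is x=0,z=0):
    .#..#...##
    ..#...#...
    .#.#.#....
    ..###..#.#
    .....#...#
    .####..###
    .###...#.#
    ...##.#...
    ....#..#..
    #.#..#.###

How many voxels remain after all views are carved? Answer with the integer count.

254 voxels

start: 10×10×10 = 1000 voxels
  1. axis=2 (XY plane), |mask|=68  ⇒  voxels=680
  2. axis=1 (XZ plane), |mask|=39  ⇒  voxels=254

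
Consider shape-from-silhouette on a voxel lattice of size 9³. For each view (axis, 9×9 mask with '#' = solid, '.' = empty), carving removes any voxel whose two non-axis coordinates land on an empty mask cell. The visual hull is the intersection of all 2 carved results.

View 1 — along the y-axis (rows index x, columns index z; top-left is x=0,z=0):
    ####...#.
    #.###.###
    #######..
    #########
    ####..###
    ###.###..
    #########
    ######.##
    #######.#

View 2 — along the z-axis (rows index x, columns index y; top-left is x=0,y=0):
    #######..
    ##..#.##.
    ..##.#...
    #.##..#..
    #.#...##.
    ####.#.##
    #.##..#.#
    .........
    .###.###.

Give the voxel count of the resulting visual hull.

voxel count = 290

initial block: 9^3 = 729
  1. axis=1 (XZ plane), |mask|=66  ⇒  voxels=594
  2. axis=2 (XY plane), |mask|=41  ⇒  voxels=290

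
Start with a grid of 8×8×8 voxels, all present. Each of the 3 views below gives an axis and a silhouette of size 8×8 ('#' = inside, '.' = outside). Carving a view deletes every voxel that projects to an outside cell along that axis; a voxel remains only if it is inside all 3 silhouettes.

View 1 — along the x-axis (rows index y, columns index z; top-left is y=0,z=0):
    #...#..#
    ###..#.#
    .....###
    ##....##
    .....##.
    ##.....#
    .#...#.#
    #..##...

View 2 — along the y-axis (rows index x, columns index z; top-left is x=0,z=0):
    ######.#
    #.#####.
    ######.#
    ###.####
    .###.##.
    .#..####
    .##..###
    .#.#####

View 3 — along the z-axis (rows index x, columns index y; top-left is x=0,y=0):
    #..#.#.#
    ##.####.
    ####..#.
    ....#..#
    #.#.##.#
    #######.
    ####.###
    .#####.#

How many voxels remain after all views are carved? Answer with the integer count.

voxel count = 98

full grid |V| = 512
step 1: project along x, AND mask (26/64) → |grid| = 208
step 2: project along y, AND mask (48/64) → |grid| = 157
step 3: project along z, AND mask (42/64) → |grid| = 98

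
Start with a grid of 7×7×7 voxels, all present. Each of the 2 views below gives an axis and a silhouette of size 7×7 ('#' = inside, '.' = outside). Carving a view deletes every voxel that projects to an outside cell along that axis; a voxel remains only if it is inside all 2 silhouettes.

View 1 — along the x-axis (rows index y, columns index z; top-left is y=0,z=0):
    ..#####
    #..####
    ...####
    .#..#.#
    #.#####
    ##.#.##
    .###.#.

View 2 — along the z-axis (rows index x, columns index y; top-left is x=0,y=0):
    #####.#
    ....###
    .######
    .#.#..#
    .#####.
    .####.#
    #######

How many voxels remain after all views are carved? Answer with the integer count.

voxel count = 158

before carving: 343 voxels (7×7×7)
  1. axis=0 (YZ plane), |mask|=32  ⇒  voxels=224
  2. axis=2 (XY plane), |mask|=35  ⇒  voxels=158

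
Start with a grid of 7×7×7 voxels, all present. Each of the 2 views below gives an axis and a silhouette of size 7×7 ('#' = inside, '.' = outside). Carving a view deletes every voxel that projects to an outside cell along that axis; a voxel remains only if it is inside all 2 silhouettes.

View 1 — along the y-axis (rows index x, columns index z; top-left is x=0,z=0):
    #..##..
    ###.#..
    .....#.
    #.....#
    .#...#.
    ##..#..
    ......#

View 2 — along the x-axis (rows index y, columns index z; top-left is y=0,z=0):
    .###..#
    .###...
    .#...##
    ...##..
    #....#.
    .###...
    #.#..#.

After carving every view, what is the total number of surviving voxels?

start: 7×7×7 = 343 voxels
step 1: project along y, AND mask (16/49) → |grid| = 112
step 2: project along x, AND mask (20/49) → |grid| = 41

|visual hull| = 41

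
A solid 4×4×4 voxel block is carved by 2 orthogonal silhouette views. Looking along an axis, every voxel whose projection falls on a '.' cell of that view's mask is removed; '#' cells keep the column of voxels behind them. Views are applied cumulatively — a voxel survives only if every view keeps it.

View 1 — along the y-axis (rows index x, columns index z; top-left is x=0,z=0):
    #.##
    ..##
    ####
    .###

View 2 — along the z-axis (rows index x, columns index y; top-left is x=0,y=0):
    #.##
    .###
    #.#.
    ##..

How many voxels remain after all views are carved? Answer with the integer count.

remaining voxels: 29

before carving: 64 voxels (4×4×4)
V1 y: intersect with XZ mask (12 set) -- 48 left
V2 z: intersect with XY mask (10 set) -- 29 left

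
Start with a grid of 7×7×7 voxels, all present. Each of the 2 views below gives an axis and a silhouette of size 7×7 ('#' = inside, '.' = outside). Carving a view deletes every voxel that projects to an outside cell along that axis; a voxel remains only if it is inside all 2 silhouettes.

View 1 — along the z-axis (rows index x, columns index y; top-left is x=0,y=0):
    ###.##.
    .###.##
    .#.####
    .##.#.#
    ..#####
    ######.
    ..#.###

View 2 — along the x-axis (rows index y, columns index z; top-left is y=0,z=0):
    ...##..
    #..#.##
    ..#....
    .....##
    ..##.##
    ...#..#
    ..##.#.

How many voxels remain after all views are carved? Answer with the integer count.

initial block: 7^3 = 343
V1 z: intersect with XY mask (34 set) -- 238 left
V2 x: intersect with YZ mask (18 set) -- 89 left

voxel count = 89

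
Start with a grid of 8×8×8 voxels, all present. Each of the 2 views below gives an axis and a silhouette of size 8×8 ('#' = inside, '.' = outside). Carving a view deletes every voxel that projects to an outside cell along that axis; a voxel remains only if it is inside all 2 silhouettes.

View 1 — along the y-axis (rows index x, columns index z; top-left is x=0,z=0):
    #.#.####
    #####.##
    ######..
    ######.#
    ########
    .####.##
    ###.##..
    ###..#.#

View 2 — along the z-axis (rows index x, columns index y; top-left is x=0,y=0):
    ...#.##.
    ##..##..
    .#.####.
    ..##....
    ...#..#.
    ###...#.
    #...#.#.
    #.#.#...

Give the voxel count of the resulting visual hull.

160 voxels

initial block: 8^3 = 512
carve view 1 (along y, XZ-mask fill 50/64): 400 voxels remain
carve view 2 (along z, XY-mask fill 26/64): 160 voxels remain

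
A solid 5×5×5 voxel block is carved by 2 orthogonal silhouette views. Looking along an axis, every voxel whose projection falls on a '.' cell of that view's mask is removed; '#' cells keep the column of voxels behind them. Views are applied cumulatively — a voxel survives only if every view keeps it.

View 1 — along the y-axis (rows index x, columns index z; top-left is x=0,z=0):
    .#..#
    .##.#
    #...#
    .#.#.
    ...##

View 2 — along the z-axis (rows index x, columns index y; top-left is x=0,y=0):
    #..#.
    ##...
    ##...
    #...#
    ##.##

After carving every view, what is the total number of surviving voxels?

remaining voxels: 26

before carving: 125 voxels (5×5×5)
carve view 1 (along y, XZ-mask fill 11/25): 55 voxels remain
carve view 2 (along z, XY-mask fill 12/25): 26 voxels remain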